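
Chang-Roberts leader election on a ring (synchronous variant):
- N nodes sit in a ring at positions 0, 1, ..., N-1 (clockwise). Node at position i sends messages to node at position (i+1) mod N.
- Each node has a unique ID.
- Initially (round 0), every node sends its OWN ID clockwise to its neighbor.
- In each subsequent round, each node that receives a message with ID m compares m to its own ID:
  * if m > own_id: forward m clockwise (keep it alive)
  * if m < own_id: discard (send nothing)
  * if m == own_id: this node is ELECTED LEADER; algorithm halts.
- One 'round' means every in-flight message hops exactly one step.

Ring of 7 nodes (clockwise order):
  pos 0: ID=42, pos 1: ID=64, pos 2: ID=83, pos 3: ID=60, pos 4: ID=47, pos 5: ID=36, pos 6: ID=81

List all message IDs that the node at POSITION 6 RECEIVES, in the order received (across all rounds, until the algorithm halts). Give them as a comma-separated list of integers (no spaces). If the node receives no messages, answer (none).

Answer: 36,47,60,83

Derivation:
Round 1: pos1(id64) recv 42: drop; pos2(id83) recv 64: drop; pos3(id60) recv 83: fwd; pos4(id47) recv 60: fwd; pos5(id36) recv 47: fwd; pos6(id81) recv 36: drop; pos0(id42) recv 81: fwd
Round 2: pos4(id47) recv 83: fwd; pos5(id36) recv 60: fwd; pos6(id81) recv 47: drop; pos1(id64) recv 81: fwd
Round 3: pos5(id36) recv 83: fwd; pos6(id81) recv 60: drop; pos2(id83) recv 81: drop
Round 4: pos6(id81) recv 83: fwd
Round 5: pos0(id42) recv 83: fwd
Round 6: pos1(id64) recv 83: fwd
Round 7: pos2(id83) recv 83: ELECTED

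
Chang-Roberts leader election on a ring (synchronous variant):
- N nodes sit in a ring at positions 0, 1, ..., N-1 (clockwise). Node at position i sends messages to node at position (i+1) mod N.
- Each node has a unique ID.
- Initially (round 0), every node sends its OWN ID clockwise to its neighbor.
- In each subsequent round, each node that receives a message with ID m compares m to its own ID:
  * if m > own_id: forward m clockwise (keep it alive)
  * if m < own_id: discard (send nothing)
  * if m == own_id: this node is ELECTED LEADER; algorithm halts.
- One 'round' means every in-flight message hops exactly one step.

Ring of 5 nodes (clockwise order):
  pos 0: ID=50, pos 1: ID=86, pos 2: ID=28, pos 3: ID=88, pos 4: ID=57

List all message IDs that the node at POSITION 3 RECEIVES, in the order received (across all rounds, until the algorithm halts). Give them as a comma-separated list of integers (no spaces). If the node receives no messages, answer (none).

Answer: 28,86,88

Derivation:
Round 1: pos1(id86) recv 50: drop; pos2(id28) recv 86: fwd; pos3(id88) recv 28: drop; pos4(id57) recv 88: fwd; pos0(id50) recv 57: fwd
Round 2: pos3(id88) recv 86: drop; pos0(id50) recv 88: fwd; pos1(id86) recv 57: drop
Round 3: pos1(id86) recv 88: fwd
Round 4: pos2(id28) recv 88: fwd
Round 5: pos3(id88) recv 88: ELECTED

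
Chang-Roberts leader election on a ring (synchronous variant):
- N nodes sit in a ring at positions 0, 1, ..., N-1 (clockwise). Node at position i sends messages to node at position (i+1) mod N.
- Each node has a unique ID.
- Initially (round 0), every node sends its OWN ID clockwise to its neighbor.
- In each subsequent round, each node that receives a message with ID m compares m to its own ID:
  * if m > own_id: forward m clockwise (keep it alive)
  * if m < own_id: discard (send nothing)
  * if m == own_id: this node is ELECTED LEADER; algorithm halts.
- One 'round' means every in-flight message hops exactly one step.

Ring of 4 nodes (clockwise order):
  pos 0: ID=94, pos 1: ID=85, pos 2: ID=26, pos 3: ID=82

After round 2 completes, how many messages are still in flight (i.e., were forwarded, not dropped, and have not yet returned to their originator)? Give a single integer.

Round 1: pos1(id85) recv 94: fwd; pos2(id26) recv 85: fwd; pos3(id82) recv 26: drop; pos0(id94) recv 82: drop
Round 2: pos2(id26) recv 94: fwd; pos3(id82) recv 85: fwd
After round 2: 2 messages still in flight

Answer: 2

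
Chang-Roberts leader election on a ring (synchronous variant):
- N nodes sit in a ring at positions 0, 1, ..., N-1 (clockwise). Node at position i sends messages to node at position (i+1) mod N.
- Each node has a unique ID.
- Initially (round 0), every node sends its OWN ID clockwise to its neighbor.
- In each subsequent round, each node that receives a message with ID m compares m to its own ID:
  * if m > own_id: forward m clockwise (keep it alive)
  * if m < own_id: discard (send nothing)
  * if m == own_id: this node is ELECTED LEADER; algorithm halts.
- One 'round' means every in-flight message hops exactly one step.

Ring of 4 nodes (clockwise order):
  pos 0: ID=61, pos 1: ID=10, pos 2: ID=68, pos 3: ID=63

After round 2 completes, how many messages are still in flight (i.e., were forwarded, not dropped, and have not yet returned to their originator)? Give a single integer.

Answer: 2

Derivation:
Round 1: pos1(id10) recv 61: fwd; pos2(id68) recv 10: drop; pos3(id63) recv 68: fwd; pos0(id61) recv 63: fwd
Round 2: pos2(id68) recv 61: drop; pos0(id61) recv 68: fwd; pos1(id10) recv 63: fwd
After round 2: 2 messages still in flight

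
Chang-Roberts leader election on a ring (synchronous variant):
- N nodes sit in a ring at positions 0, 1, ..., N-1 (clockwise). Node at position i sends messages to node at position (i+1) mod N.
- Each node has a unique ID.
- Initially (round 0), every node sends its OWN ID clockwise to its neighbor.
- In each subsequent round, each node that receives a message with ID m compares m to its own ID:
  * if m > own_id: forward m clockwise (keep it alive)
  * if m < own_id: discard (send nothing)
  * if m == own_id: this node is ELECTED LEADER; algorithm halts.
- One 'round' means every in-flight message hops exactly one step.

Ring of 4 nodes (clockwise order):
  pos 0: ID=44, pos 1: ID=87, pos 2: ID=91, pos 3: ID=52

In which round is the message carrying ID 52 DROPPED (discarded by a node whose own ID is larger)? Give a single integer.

Answer: 2

Derivation:
Round 1: pos1(id87) recv 44: drop; pos2(id91) recv 87: drop; pos3(id52) recv 91: fwd; pos0(id44) recv 52: fwd
Round 2: pos0(id44) recv 91: fwd; pos1(id87) recv 52: drop
Round 3: pos1(id87) recv 91: fwd
Round 4: pos2(id91) recv 91: ELECTED
Message ID 52 originates at pos 3; dropped at pos 1 in round 2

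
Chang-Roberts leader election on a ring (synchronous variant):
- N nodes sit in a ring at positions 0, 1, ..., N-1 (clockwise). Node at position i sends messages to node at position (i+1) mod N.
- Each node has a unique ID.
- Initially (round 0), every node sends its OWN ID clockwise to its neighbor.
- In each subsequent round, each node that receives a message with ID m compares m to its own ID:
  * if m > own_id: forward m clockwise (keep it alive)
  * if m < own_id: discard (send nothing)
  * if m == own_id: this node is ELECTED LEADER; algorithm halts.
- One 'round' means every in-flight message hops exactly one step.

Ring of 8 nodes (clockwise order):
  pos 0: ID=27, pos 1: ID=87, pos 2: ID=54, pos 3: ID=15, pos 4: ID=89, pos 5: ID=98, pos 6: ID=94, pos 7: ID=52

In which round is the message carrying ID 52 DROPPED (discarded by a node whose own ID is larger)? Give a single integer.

Answer: 2

Derivation:
Round 1: pos1(id87) recv 27: drop; pos2(id54) recv 87: fwd; pos3(id15) recv 54: fwd; pos4(id89) recv 15: drop; pos5(id98) recv 89: drop; pos6(id94) recv 98: fwd; pos7(id52) recv 94: fwd; pos0(id27) recv 52: fwd
Round 2: pos3(id15) recv 87: fwd; pos4(id89) recv 54: drop; pos7(id52) recv 98: fwd; pos0(id27) recv 94: fwd; pos1(id87) recv 52: drop
Round 3: pos4(id89) recv 87: drop; pos0(id27) recv 98: fwd; pos1(id87) recv 94: fwd
Round 4: pos1(id87) recv 98: fwd; pos2(id54) recv 94: fwd
Round 5: pos2(id54) recv 98: fwd; pos3(id15) recv 94: fwd
Round 6: pos3(id15) recv 98: fwd; pos4(id89) recv 94: fwd
Round 7: pos4(id89) recv 98: fwd; pos5(id98) recv 94: drop
Round 8: pos5(id98) recv 98: ELECTED
Message ID 52 originates at pos 7; dropped at pos 1 in round 2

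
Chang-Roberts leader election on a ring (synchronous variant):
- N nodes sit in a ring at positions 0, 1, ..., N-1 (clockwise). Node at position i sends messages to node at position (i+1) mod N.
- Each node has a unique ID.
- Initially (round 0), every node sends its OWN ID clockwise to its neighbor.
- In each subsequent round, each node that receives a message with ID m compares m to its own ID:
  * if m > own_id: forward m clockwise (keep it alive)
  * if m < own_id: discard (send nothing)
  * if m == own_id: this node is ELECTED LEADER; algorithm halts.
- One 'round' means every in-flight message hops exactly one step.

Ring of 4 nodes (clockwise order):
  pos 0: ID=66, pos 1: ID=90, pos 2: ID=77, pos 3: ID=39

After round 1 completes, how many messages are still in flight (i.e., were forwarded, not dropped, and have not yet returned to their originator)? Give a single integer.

Round 1: pos1(id90) recv 66: drop; pos2(id77) recv 90: fwd; pos3(id39) recv 77: fwd; pos0(id66) recv 39: drop
After round 1: 2 messages still in flight

Answer: 2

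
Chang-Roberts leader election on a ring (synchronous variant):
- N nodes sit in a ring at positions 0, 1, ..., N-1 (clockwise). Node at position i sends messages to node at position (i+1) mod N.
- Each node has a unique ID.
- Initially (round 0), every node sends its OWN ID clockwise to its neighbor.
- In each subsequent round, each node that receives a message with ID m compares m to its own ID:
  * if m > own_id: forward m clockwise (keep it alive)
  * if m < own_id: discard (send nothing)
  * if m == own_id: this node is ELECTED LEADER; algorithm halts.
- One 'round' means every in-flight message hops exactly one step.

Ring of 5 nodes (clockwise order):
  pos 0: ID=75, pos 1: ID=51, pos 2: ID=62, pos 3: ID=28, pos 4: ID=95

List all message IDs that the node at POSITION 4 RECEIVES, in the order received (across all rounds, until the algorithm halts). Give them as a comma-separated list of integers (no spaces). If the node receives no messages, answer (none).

Round 1: pos1(id51) recv 75: fwd; pos2(id62) recv 51: drop; pos3(id28) recv 62: fwd; pos4(id95) recv 28: drop; pos0(id75) recv 95: fwd
Round 2: pos2(id62) recv 75: fwd; pos4(id95) recv 62: drop; pos1(id51) recv 95: fwd
Round 3: pos3(id28) recv 75: fwd; pos2(id62) recv 95: fwd
Round 4: pos4(id95) recv 75: drop; pos3(id28) recv 95: fwd
Round 5: pos4(id95) recv 95: ELECTED

Answer: 28,62,75,95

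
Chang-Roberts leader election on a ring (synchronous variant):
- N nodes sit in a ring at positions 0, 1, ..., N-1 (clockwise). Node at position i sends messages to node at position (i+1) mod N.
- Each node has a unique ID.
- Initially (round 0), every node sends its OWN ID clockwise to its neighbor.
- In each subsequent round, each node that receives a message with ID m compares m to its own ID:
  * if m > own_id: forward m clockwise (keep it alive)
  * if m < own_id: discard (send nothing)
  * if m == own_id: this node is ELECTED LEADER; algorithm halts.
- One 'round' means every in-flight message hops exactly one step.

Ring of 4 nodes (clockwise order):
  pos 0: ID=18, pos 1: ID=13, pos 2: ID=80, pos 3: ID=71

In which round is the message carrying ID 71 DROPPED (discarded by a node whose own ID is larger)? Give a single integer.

Answer: 3

Derivation:
Round 1: pos1(id13) recv 18: fwd; pos2(id80) recv 13: drop; pos3(id71) recv 80: fwd; pos0(id18) recv 71: fwd
Round 2: pos2(id80) recv 18: drop; pos0(id18) recv 80: fwd; pos1(id13) recv 71: fwd
Round 3: pos1(id13) recv 80: fwd; pos2(id80) recv 71: drop
Round 4: pos2(id80) recv 80: ELECTED
Message ID 71 originates at pos 3; dropped at pos 2 in round 3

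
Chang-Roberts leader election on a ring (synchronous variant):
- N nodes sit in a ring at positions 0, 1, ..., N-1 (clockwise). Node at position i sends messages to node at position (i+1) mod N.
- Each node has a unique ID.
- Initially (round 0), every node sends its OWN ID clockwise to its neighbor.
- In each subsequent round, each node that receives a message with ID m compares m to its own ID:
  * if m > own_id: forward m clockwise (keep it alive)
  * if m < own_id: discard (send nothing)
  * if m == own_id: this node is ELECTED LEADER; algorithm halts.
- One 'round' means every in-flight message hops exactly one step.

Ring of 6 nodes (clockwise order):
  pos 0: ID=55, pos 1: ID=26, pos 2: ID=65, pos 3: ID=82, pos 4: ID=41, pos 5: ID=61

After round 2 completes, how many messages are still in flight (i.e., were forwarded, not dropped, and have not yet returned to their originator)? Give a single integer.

Round 1: pos1(id26) recv 55: fwd; pos2(id65) recv 26: drop; pos3(id82) recv 65: drop; pos4(id41) recv 82: fwd; pos5(id61) recv 41: drop; pos0(id55) recv 61: fwd
Round 2: pos2(id65) recv 55: drop; pos5(id61) recv 82: fwd; pos1(id26) recv 61: fwd
After round 2: 2 messages still in flight

Answer: 2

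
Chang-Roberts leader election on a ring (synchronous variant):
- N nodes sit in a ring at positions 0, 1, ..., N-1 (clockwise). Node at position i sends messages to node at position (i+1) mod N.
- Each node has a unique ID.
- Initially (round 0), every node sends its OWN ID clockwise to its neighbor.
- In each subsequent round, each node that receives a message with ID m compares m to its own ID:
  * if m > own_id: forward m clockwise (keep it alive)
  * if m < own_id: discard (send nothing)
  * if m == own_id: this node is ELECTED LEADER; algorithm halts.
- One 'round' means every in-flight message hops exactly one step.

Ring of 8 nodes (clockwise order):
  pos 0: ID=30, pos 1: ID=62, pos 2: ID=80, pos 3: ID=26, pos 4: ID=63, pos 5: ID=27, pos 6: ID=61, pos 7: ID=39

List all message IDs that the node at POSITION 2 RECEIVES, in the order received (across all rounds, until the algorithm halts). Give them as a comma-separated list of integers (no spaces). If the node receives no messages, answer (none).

Answer: 62,63,80

Derivation:
Round 1: pos1(id62) recv 30: drop; pos2(id80) recv 62: drop; pos3(id26) recv 80: fwd; pos4(id63) recv 26: drop; pos5(id27) recv 63: fwd; pos6(id61) recv 27: drop; pos7(id39) recv 61: fwd; pos0(id30) recv 39: fwd
Round 2: pos4(id63) recv 80: fwd; pos6(id61) recv 63: fwd; pos0(id30) recv 61: fwd; pos1(id62) recv 39: drop
Round 3: pos5(id27) recv 80: fwd; pos7(id39) recv 63: fwd; pos1(id62) recv 61: drop
Round 4: pos6(id61) recv 80: fwd; pos0(id30) recv 63: fwd
Round 5: pos7(id39) recv 80: fwd; pos1(id62) recv 63: fwd
Round 6: pos0(id30) recv 80: fwd; pos2(id80) recv 63: drop
Round 7: pos1(id62) recv 80: fwd
Round 8: pos2(id80) recv 80: ELECTED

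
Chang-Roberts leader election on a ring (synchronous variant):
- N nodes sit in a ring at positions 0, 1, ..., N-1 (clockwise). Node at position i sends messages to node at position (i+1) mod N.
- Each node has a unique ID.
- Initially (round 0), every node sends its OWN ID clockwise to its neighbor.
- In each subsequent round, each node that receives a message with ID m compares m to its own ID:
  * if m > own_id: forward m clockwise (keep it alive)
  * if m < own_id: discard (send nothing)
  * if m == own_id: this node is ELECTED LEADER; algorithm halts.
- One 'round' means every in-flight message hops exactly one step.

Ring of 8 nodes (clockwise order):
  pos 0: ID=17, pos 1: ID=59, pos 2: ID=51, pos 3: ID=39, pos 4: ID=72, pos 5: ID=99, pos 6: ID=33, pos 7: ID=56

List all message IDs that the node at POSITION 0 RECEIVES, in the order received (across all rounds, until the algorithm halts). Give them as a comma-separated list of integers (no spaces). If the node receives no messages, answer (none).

Answer: 56,99

Derivation:
Round 1: pos1(id59) recv 17: drop; pos2(id51) recv 59: fwd; pos3(id39) recv 51: fwd; pos4(id72) recv 39: drop; pos5(id99) recv 72: drop; pos6(id33) recv 99: fwd; pos7(id56) recv 33: drop; pos0(id17) recv 56: fwd
Round 2: pos3(id39) recv 59: fwd; pos4(id72) recv 51: drop; pos7(id56) recv 99: fwd; pos1(id59) recv 56: drop
Round 3: pos4(id72) recv 59: drop; pos0(id17) recv 99: fwd
Round 4: pos1(id59) recv 99: fwd
Round 5: pos2(id51) recv 99: fwd
Round 6: pos3(id39) recv 99: fwd
Round 7: pos4(id72) recv 99: fwd
Round 8: pos5(id99) recv 99: ELECTED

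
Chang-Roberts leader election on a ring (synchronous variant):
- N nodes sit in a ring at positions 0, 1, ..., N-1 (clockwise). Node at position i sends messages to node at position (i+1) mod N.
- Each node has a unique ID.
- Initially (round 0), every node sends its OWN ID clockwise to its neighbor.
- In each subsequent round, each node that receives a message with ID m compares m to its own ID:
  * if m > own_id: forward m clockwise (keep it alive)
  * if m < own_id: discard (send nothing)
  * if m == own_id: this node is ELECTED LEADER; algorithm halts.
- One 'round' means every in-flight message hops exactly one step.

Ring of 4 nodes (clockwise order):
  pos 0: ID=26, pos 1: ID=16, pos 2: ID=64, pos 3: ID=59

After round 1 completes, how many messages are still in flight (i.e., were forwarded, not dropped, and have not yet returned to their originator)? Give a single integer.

Answer: 3

Derivation:
Round 1: pos1(id16) recv 26: fwd; pos2(id64) recv 16: drop; pos3(id59) recv 64: fwd; pos0(id26) recv 59: fwd
After round 1: 3 messages still in flight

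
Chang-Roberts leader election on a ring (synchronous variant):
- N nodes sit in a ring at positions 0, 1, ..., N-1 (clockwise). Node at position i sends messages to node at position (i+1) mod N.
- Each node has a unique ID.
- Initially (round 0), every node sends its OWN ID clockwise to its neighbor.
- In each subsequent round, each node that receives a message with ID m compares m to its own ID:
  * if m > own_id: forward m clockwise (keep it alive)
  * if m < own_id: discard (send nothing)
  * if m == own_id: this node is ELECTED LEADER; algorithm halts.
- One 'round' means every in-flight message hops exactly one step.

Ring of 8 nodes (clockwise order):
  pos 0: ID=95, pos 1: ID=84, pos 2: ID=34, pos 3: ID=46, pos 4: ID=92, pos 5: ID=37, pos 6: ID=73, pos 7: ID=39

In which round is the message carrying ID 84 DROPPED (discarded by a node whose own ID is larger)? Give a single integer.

Round 1: pos1(id84) recv 95: fwd; pos2(id34) recv 84: fwd; pos3(id46) recv 34: drop; pos4(id92) recv 46: drop; pos5(id37) recv 92: fwd; pos6(id73) recv 37: drop; pos7(id39) recv 73: fwd; pos0(id95) recv 39: drop
Round 2: pos2(id34) recv 95: fwd; pos3(id46) recv 84: fwd; pos6(id73) recv 92: fwd; pos0(id95) recv 73: drop
Round 3: pos3(id46) recv 95: fwd; pos4(id92) recv 84: drop; pos7(id39) recv 92: fwd
Round 4: pos4(id92) recv 95: fwd; pos0(id95) recv 92: drop
Round 5: pos5(id37) recv 95: fwd
Round 6: pos6(id73) recv 95: fwd
Round 7: pos7(id39) recv 95: fwd
Round 8: pos0(id95) recv 95: ELECTED
Message ID 84 originates at pos 1; dropped at pos 4 in round 3

Answer: 3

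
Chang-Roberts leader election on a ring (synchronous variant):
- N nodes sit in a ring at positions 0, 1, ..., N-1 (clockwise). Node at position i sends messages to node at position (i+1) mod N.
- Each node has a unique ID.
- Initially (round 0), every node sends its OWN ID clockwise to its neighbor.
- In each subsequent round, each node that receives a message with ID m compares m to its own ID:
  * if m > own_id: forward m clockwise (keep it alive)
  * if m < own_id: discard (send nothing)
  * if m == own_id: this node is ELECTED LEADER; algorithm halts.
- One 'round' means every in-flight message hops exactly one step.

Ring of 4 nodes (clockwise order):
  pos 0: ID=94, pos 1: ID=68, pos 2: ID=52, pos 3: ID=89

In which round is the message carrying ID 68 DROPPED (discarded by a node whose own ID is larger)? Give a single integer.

Round 1: pos1(id68) recv 94: fwd; pos2(id52) recv 68: fwd; pos3(id89) recv 52: drop; pos0(id94) recv 89: drop
Round 2: pos2(id52) recv 94: fwd; pos3(id89) recv 68: drop
Round 3: pos3(id89) recv 94: fwd
Round 4: pos0(id94) recv 94: ELECTED
Message ID 68 originates at pos 1; dropped at pos 3 in round 2

Answer: 2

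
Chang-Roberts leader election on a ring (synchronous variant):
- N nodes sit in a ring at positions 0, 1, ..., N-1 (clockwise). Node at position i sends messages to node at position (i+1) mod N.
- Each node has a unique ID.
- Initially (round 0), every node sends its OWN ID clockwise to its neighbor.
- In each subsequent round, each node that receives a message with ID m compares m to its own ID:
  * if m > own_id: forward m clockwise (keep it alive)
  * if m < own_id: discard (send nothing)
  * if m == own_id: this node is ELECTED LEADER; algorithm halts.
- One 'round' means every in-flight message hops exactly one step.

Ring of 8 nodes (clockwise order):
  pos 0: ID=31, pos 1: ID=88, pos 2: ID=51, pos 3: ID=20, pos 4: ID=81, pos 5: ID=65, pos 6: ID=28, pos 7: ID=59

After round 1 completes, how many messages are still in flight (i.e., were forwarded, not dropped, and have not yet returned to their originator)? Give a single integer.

Round 1: pos1(id88) recv 31: drop; pos2(id51) recv 88: fwd; pos3(id20) recv 51: fwd; pos4(id81) recv 20: drop; pos5(id65) recv 81: fwd; pos6(id28) recv 65: fwd; pos7(id59) recv 28: drop; pos0(id31) recv 59: fwd
After round 1: 5 messages still in flight

Answer: 5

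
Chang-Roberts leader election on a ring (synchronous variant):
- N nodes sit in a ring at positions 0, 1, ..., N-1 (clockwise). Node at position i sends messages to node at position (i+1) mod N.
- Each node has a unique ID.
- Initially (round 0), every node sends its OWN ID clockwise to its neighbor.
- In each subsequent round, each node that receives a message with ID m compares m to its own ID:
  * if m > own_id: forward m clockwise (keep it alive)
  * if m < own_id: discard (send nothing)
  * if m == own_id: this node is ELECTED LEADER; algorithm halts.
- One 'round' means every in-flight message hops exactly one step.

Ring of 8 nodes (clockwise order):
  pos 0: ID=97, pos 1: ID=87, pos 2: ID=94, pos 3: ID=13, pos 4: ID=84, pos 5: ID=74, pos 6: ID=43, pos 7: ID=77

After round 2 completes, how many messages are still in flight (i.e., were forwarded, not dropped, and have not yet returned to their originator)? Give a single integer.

Round 1: pos1(id87) recv 97: fwd; pos2(id94) recv 87: drop; pos3(id13) recv 94: fwd; pos4(id84) recv 13: drop; pos5(id74) recv 84: fwd; pos6(id43) recv 74: fwd; pos7(id77) recv 43: drop; pos0(id97) recv 77: drop
Round 2: pos2(id94) recv 97: fwd; pos4(id84) recv 94: fwd; pos6(id43) recv 84: fwd; pos7(id77) recv 74: drop
After round 2: 3 messages still in flight

Answer: 3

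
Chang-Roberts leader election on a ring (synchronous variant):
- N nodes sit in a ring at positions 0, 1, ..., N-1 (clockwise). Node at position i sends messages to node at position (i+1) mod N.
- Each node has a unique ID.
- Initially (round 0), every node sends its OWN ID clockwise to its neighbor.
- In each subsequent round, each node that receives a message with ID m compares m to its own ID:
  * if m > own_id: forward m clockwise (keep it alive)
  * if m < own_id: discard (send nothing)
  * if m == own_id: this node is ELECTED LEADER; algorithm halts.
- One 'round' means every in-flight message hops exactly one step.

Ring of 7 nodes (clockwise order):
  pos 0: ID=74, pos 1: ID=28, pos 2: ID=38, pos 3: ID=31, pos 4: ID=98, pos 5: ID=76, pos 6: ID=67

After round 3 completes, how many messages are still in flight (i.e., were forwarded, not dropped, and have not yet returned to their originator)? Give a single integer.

Answer: 3

Derivation:
Round 1: pos1(id28) recv 74: fwd; pos2(id38) recv 28: drop; pos3(id31) recv 38: fwd; pos4(id98) recv 31: drop; pos5(id76) recv 98: fwd; pos6(id67) recv 76: fwd; pos0(id74) recv 67: drop
Round 2: pos2(id38) recv 74: fwd; pos4(id98) recv 38: drop; pos6(id67) recv 98: fwd; pos0(id74) recv 76: fwd
Round 3: pos3(id31) recv 74: fwd; pos0(id74) recv 98: fwd; pos1(id28) recv 76: fwd
After round 3: 3 messages still in flight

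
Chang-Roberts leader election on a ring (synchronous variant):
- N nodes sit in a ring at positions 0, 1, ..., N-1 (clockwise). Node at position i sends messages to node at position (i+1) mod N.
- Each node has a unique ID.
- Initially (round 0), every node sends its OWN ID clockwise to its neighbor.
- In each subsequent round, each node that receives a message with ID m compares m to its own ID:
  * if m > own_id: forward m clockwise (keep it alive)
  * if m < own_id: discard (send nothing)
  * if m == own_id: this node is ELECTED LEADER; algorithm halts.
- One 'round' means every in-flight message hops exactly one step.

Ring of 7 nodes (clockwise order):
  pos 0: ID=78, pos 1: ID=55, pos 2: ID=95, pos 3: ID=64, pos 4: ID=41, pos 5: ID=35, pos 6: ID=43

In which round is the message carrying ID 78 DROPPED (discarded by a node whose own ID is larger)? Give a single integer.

Round 1: pos1(id55) recv 78: fwd; pos2(id95) recv 55: drop; pos3(id64) recv 95: fwd; pos4(id41) recv 64: fwd; pos5(id35) recv 41: fwd; pos6(id43) recv 35: drop; pos0(id78) recv 43: drop
Round 2: pos2(id95) recv 78: drop; pos4(id41) recv 95: fwd; pos5(id35) recv 64: fwd; pos6(id43) recv 41: drop
Round 3: pos5(id35) recv 95: fwd; pos6(id43) recv 64: fwd
Round 4: pos6(id43) recv 95: fwd; pos0(id78) recv 64: drop
Round 5: pos0(id78) recv 95: fwd
Round 6: pos1(id55) recv 95: fwd
Round 7: pos2(id95) recv 95: ELECTED
Message ID 78 originates at pos 0; dropped at pos 2 in round 2

Answer: 2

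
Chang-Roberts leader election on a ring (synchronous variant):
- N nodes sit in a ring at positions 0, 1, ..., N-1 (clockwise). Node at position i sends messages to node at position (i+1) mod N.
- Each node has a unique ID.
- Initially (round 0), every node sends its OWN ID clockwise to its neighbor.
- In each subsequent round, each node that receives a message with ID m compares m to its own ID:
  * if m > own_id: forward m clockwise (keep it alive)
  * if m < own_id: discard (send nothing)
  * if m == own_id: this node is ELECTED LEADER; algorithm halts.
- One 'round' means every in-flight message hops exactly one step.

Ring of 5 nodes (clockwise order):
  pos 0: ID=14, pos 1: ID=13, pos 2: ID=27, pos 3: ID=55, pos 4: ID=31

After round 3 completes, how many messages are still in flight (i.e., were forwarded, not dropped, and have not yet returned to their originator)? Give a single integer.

Answer: 2

Derivation:
Round 1: pos1(id13) recv 14: fwd; pos2(id27) recv 13: drop; pos3(id55) recv 27: drop; pos4(id31) recv 55: fwd; pos0(id14) recv 31: fwd
Round 2: pos2(id27) recv 14: drop; pos0(id14) recv 55: fwd; pos1(id13) recv 31: fwd
Round 3: pos1(id13) recv 55: fwd; pos2(id27) recv 31: fwd
After round 3: 2 messages still in flight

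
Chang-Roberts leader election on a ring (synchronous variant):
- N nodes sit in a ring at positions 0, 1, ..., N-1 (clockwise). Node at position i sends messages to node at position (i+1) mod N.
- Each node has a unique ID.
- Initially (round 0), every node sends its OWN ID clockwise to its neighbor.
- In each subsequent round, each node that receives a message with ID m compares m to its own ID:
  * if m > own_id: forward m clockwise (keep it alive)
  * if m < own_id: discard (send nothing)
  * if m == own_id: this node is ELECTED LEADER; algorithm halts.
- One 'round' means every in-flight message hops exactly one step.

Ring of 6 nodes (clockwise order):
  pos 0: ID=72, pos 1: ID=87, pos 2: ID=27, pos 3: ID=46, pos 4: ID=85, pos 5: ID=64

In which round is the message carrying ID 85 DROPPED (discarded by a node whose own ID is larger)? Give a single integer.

Answer: 3

Derivation:
Round 1: pos1(id87) recv 72: drop; pos2(id27) recv 87: fwd; pos3(id46) recv 27: drop; pos4(id85) recv 46: drop; pos5(id64) recv 85: fwd; pos0(id72) recv 64: drop
Round 2: pos3(id46) recv 87: fwd; pos0(id72) recv 85: fwd
Round 3: pos4(id85) recv 87: fwd; pos1(id87) recv 85: drop
Round 4: pos5(id64) recv 87: fwd
Round 5: pos0(id72) recv 87: fwd
Round 6: pos1(id87) recv 87: ELECTED
Message ID 85 originates at pos 4; dropped at pos 1 in round 3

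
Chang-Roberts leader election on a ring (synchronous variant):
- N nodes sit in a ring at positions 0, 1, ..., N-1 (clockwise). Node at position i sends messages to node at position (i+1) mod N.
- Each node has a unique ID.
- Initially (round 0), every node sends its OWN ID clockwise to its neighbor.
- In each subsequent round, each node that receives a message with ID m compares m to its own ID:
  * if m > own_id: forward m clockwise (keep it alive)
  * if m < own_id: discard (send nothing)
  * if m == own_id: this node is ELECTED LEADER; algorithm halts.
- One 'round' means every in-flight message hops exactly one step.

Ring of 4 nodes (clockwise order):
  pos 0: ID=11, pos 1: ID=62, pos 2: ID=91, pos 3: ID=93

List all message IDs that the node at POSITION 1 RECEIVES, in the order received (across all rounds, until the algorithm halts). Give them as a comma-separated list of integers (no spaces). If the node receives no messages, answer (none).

Round 1: pos1(id62) recv 11: drop; pos2(id91) recv 62: drop; pos3(id93) recv 91: drop; pos0(id11) recv 93: fwd
Round 2: pos1(id62) recv 93: fwd
Round 3: pos2(id91) recv 93: fwd
Round 4: pos3(id93) recv 93: ELECTED

Answer: 11,93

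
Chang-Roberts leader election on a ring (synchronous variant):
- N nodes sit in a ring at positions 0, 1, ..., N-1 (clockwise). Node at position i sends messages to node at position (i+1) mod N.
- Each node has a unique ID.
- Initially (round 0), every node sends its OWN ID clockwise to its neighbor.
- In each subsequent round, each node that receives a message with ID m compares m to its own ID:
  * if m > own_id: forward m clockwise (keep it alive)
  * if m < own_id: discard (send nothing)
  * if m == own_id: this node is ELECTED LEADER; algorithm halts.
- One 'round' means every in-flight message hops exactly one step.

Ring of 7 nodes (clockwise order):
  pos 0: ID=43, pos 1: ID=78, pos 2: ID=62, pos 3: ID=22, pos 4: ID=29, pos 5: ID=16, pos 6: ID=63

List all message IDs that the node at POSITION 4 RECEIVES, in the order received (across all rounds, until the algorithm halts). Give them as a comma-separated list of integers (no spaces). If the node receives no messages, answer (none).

Answer: 22,62,78

Derivation:
Round 1: pos1(id78) recv 43: drop; pos2(id62) recv 78: fwd; pos3(id22) recv 62: fwd; pos4(id29) recv 22: drop; pos5(id16) recv 29: fwd; pos6(id63) recv 16: drop; pos0(id43) recv 63: fwd
Round 2: pos3(id22) recv 78: fwd; pos4(id29) recv 62: fwd; pos6(id63) recv 29: drop; pos1(id78) recv 63: drop
Round 3: pos4(id29) recv 78: fwd; pos5(id16) recv 62: fwd
Round 4: pos5(id16) recv 78: fwd; pos6(id63) recv 62: drop
Round 5: pos6(id63) recv 78: fwd
Round 6: pos0(id43) recv 78: fwd
Round 7: pos1(id78) recv 78: ELECTED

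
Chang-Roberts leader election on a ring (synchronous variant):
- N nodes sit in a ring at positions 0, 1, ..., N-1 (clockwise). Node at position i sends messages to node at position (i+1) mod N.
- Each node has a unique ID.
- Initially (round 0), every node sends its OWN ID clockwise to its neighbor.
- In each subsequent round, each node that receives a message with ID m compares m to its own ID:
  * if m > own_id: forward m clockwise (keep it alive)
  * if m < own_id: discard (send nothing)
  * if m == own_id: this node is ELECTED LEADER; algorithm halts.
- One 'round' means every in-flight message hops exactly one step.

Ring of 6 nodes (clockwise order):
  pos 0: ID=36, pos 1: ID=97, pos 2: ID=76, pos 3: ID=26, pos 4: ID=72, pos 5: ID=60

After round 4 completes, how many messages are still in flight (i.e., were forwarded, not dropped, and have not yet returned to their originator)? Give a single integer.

Round 1: pos1(id97) recv 36: drop; pos2(id76) recv 97: fwd; pos3(id26) recv 76: fwd; pos4(id72) recv 26: drop; pos5(id60) recv 72: fwd; pos0(id36) recv 60: fwd
Round 2: pos3(id26) recv 97: fwd; pos4(id72) recv 76: fwd; pos0(id36) recv 72: fwd; pos1(id97) recv 60: drop
Round 3: pos4(id72) recv 97: fwd; pos5(id60) recv 76: fwd; pos1(id97) recv 72: drop
Round 4: pos5(id60) recv 97: fwd; pos0(id36) recv 76: fwd
After round 4: 2 messages still in flight

Answer: 2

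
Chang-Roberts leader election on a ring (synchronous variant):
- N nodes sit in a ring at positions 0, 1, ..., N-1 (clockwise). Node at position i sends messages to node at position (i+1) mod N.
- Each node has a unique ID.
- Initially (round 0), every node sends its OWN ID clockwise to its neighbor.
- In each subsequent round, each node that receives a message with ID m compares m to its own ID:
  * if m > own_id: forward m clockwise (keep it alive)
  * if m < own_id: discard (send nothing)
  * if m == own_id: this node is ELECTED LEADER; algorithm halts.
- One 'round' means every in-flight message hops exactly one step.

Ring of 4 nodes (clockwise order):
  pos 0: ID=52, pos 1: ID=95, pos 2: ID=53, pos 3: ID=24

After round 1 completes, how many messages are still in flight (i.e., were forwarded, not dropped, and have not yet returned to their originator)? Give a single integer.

Answer: 2

Derivation:
Round 1: pos1(id95) recv 52: drop; pos2(id53) recv 95: fwd; pos3(id24) recv 53: fwd; pos0(id52) recv 24: drop
After round 1: 2 messages still in flight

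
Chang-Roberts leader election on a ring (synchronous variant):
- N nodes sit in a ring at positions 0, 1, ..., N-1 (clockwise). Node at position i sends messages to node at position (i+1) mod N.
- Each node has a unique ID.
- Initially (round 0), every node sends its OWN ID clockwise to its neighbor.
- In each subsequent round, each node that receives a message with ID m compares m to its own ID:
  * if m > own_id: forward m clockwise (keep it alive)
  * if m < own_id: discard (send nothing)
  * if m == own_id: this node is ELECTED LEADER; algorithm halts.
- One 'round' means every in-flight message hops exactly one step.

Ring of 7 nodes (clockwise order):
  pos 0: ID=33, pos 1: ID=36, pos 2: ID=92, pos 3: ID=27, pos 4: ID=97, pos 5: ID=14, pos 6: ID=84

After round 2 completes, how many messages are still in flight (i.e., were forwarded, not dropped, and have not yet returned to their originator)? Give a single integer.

Round 1: pos1(id36) recv 33: drop; pos2(id92) recv 36: drop; pos3(id27) recv 92: fwd; pos4(id97) recv 27: drop; pos5(id14) recv 97: fwd; pos6(id84) recv 14: drop; pos0(id33) recv 84: fwd
Round 2: pos4(id97) recv 92: drop; pos6(id84) recv 97: fwd; pos1(id36) recv 84: fwd
After round 2: 2 messages still in flight

Answer: 2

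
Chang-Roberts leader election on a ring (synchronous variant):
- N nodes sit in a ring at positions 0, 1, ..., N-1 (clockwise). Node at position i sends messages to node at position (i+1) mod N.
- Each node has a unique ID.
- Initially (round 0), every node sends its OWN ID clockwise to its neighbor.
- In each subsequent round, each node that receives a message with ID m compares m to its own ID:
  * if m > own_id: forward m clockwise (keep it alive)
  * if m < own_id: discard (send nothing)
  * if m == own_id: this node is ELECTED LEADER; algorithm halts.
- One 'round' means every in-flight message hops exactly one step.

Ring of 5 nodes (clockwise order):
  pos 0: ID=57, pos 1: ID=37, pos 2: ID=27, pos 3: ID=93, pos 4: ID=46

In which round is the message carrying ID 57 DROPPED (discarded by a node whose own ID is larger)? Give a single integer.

Round 1: pos1(id37) recv 57: fwd; pos2(id27) recv 37: fwd; pos3(id93) recv 27: drop; pos4(id46) recv 93: fwd; pos0(id57) recv 46: drop
Round 2: pos2(id27) recv 57: fwd; pos3(id93) recv 37: drop; pos0(id57) recv 93: fwd
Round 3: pos3(id93) recv 57: drop; pos1(id37) recv 93: fwd
Round 4: pos2(id27) recv 93: fwd
Round 5: pos3(id93) recv 93: ELECTED
Message ID 57 originates at pos 0; dropped at pos 3 in round 3

Answer: 3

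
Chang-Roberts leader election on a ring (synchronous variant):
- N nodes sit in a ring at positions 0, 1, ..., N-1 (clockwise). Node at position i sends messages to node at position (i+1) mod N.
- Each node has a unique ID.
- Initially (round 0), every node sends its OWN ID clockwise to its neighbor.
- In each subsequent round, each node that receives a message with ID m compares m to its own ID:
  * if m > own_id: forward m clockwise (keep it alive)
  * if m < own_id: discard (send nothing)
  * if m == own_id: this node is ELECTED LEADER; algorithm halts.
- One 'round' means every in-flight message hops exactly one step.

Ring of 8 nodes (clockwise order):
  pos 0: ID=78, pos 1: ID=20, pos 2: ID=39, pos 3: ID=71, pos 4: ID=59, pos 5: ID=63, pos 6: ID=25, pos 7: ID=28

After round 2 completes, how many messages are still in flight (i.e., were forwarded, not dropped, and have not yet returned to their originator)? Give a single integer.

Answer: 3

Derivation:
Round 1: pos1(id20) recv 78: fwd; pos2(id39) recv 20: drop; pos3(id71) recv 39: drop; pos4(id59) recv 71: fwd; pos5(id63) recv 59: drop; pos6(id25) recv 63: fwd; pos7(id28) recv 25: drop; pos0(id78) recv 28: drop
Round 2: pos2(id39) recv 78: fwd; pos5(id63) recv 71: fwd; pos7(id28) recv 63: fwd
After round 2: 3 messages still in flight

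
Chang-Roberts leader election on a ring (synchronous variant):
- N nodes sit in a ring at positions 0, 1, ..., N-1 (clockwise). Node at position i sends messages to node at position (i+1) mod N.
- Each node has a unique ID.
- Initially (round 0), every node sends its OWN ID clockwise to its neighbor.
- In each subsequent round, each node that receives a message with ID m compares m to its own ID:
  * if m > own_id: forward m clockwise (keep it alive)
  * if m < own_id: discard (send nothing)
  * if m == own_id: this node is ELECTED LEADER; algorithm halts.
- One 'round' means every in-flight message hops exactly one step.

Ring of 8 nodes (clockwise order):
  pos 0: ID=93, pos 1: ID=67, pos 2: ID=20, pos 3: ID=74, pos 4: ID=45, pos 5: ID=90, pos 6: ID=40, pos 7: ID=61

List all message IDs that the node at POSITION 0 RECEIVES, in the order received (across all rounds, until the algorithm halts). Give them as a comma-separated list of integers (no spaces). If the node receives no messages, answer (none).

Answer: 61,90,93

Derivation:
Round 1: pos1(id67) recv 93: fwd; pos2(id20) recv 67: fwd; pos3(id74) recv 20: drop; pos4(id45) recv 74: fwd; pos5(id90) recv 45: drop; pos6(id40) recv 90: fwd; pos7(id61) recv 40: drop; pos0(id93) recv 61: drop
Round 2: pos2(id20) recv 93: fwd; pos3(id74) recv 67: drop; pos5(id90) recv 74: drop; pos7(id61) recv 90: fwd
Round 3: pos3(id74) recv 93: fwd; pos0(id93) recv 90: drop
Round 4: pos4(id45) recv 93: fwd
Round 5: pos5(id90) recv 93: fwd
Round 6: pos6(id40) recv 93: fwd
Round 7: pos7(id61) recv 93: fwd
Round 8: pos0(id93) recv 93: ELECTED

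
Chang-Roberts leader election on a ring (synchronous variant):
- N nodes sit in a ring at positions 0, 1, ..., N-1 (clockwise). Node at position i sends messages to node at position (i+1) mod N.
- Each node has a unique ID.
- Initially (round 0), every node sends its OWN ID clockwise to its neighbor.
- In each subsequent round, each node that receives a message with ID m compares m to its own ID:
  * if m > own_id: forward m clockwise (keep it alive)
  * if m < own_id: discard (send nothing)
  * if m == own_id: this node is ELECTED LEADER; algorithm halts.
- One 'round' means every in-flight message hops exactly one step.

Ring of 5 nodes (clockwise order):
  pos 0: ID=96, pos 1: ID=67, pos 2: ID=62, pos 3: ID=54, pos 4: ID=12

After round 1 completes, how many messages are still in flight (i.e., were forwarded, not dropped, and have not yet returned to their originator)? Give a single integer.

Round 1: pos1(id67) recv 96: fwd; pos2(id62) recv 67: fwd; pos3(id54) recv 62: fwd; pos4(id12) recv 54: fwd; pos0(id96) recv 12: drop
After round 1: 4 messages still in flight

Answer: 4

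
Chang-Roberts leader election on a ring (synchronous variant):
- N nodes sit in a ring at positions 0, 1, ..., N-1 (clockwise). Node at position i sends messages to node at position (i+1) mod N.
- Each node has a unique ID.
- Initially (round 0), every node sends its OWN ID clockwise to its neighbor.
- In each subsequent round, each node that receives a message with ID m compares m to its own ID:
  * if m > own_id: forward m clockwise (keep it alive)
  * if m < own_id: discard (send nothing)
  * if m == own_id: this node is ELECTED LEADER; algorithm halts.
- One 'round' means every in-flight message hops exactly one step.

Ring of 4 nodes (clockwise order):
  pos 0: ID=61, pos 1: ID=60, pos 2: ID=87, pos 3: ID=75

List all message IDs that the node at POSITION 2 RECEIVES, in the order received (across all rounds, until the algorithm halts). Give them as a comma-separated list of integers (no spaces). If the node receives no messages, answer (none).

Answer: 60,61,75,87

Derivation:
Round 1: pos1(id60) recv 61: fwd; pos2(id87) recv 60: drop; pos3(id75) recv 87: fwd; pos0(id61) recv 75: fwd
Round 2: pos2(id87) recv 61: drop; pos0(id61) recv 87: fwd; pos1(id60) recv 75: fwd
Round 3: pos1(id60) recv 87: fwd; pos2(id87) recv 75: drop
Round 4: pos2(id87) recv 87: ELECTED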